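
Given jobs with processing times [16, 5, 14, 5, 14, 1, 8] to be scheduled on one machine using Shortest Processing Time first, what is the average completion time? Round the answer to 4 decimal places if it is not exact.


Sort jobs by processing time (SPT order): [1, 5, 5, 8, 14, 14, 16]
Compute completion times sequentially:
  Job 1: processing = 1, completes at 1
  Job 2: processing = 5, completes at 6
  Job 3: processing = 5, completes at 11
  Job 4: processing = 8, completes at 19
  Job 5: processing = 14, completes at 33
  Job 6: processing = 14, completes at 47
  Job 7: processing = 16, completes at 63
Sum of completion times = 180
Average completion time = 180/7 = 25.7143

25.7143


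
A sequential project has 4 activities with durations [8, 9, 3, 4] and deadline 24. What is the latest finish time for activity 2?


LF(activity 2) = deadline - sum of successor durations
Successors: activities 3 through 4 with durations [3, 4]
Sum of successor durations = 7
LF = 24 - 7 = 17

17


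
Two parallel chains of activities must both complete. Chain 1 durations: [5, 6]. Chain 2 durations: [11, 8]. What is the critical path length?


Path A total = 5 + 6 = 11
Path B total = 11 + 8 = 19
Critical path = longest path = max(11, 19) = 19

19


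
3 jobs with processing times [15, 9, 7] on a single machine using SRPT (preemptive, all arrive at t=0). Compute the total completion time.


Since all jobs arrive at t=0, SRPT equals SPT ordering.
SPT order: [7, 9, 15]
Completion times:
  Job 1: p=7, C=7
  Job 2: p=9, C=16
  Job 3: p=15, C=31
Total completion time = 7 + 16 + 31 = 54

54


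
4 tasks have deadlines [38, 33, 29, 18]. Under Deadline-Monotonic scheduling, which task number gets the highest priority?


Sort tasks by relative deadline (ascending):
  Task 4: deadline = 18
  Task 3: deadline = 29
  Task 2: deadline = 33
  Task 1: deadline = 38
Priority order (highest first): [4, 3, 2, 1]
Highest priority task = 4

4


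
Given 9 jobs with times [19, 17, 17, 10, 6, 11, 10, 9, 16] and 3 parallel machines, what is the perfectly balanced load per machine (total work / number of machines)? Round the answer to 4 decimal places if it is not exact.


Total processing time = 19 + 17 + 17 + 10 + 6 + 11 + 10 + 9 + 16 = 115
Number of machines = 3
Ideal balanced load = 115 / 3 = 38.3333

38.3333


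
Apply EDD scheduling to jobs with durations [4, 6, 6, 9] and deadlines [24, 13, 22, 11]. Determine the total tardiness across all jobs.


Sort by due date (EDD order): [(9, 11), (6, 13), (6, 22), (4, 24)]
Compute completion times and tardiness:
  Job 1: p=9, d=11, C=9, tardiness=max(0,9-11)=0
  Job 2: p=6, d=13, C=15, tardiness=max(0,15-13)=2
  Job 3: p=6, d=22, C=21, tardiness=max(0,21-22)=0
  Job 4: p=4, d=24, C=25, tardiness=max(0,25-24)=1
Total tardiness = 3

3


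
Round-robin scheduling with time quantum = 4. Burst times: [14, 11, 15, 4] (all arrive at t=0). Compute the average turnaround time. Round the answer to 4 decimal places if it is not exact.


Time quantum = 4
Execution trace:
  J1 runs 4 units, time = 4
  J2 runs 4 units, time = 8
  J3 runs 4 units, time = 12
  J4 runs 4 units, time = 16
  J1 runs 4 units, time = 20
  J2 runs 4 units, time = 24
  J3 runs 4 units, time = 28
  J1 runs 4 units, time = 32
  J2 runs 3 units, time = 35
  J3 runs 4 units, time = 39
  J1 runs 2 units, time = 41
  J3 runs 3 units, time = 44
Finish times: [41, 35, 44, 16]
Average turnaround = 136/4 = 34.0

34.0


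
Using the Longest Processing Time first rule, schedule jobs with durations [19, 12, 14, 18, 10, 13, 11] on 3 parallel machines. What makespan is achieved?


Sort jobs in decreasing order (LPT): [19, 18, 14, 13, 12, 11, 10]
Assign each job to the least loaded machine:
  Machine 1: jobs [19, 11], load = 30
  Machine 2: jobs [18, 12], load = 30
  Machine 3: jobs [14, 13, 10], load = 37
Makespan = max load = 37

37


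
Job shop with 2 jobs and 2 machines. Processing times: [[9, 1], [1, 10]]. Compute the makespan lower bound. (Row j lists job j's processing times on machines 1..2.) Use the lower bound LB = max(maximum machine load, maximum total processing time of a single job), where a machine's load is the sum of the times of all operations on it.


Machine loads:
  Machine 1: 9 + 1 = 10
  Machine 2: 1 + 10 = 11
Max machine load = 11
Job totals:
  Job 1: 10
  Job 2: 11
Max job total = 11
Lower bound = max(11, 11) = 11

11


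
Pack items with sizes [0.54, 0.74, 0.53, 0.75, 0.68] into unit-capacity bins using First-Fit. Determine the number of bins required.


Place items sequentially using First-Fit:
  Item 0.54 -> new Bin 1
  Item 0.74 -> new Bin 2
  Item 0.53 -> new Bin 3
  Item 0.75 -> new Bin 4
  Item 0.68 -> new Bin 5
Total bins used = 5

5


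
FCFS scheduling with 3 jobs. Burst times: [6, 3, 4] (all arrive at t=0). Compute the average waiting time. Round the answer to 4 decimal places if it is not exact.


FCFS order (as given): [6, 3, 4]
Waiting times:
  Job 1: wait = 0
  Job 2: wait = 6
  Job 3: wait = 9
Sum of waiting times = 15
Average waiting time = 15/3 = 5.0

5.0


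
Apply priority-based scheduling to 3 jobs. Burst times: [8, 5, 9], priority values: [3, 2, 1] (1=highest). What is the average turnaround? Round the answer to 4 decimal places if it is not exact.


Sort by priority (ascending = highest first):
Order: [(1, 9), (2, 5), (3, 8)]
Completion times:
  Priority 1, burst=9, C=9
  Priority 2, burst=5, C=14
  Priority 3, burst=8, C=22
Average turnaround = 45/3 = 15.0

15.0


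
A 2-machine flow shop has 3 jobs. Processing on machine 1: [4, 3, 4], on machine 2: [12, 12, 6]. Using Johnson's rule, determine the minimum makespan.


Apply Johnson's rule:
  Group 1 (a <= b): [(2, 3, 12), (1, 4, 12), (3, 4, 6)]
  Group 2 (a > b): []
Optimal job order: [2, 1, 3]
Schedule:
  Job 2: M1 done at 3, M2 done at 15
  Job 1: M1 done at 7, M2 done at 27
  Job 3: M1 done at 11, M2 done at 33
Makespan = 33

33


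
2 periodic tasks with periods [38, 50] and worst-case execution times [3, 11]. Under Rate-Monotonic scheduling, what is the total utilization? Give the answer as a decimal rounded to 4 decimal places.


Compute individual utilizations (exact fractions):
  Task 1: C/T = 3/38 (approx. 0.0789)
  Task 2: C/T = 11/50 (approx. 0.22)
Total utilization U = 3/38 + 11/50 = 142/475
Rounded to 4 decimal places: U = 0.2989
RM (Liu & Layland) bound for 2 tasks = 0.828427; compare with U = 142/475 (approx. 0.298947)
U <= bound, so schedulable by RM sufficient condition.

0.2989


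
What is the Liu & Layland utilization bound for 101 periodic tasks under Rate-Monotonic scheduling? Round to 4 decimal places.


Compute 2^(1/101) = 1.0068864466
Subtract 1: 1.0068864466 - 1 = 0.0068864466
Multiply by n: 101 * 0.0068864466 = 0.6955311066
Round to 4 dp: 0.6955

0.6955


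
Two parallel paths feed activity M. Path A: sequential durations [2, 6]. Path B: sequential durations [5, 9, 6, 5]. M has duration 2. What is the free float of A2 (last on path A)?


ES(A2) = sum of predecessors on chain A = 2
EF(A2) = ES + duration = 2 + 6 = 8
Successor of A2 is M. ES(M) = max(sum(A), sum(B)) = max(8, 25) = 25
Free float = ES(successor) - EF(current) = 25 - 8 = 17

17


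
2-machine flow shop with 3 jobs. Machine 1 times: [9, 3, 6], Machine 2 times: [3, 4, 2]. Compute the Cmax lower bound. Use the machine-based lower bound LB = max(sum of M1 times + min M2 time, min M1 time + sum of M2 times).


LB1 = sum(M1 times) + min(M2 times) = 18 + 2 = 20
LB2 = min(M1 times) + sum(M2 times) = 3 + 9 = 12
Lower bound = max(LB1, LB2) = max(20, 12) = 20

20


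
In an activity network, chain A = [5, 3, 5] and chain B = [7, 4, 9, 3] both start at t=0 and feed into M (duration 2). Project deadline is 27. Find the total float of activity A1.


Forward pass: ES(A1) = sum of predecessors on chain A = 0
EF = ES + duration = 0 + 5 = 5
Backward pass: LF(M) = deadline = 27; LS(M) = 27 - 2 = 25
LF(A1) = LS(M) - sum(successors on chain A) = 25 - 8 = 17
LS = LF - duration = 17 - 5 = 12
Total float = LS - ES = 12 - 0 = 12

12


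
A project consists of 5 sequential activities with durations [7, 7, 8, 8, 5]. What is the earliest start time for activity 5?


Activity 5 starts after activities 1 through 4 complete.
Predecessor durations: [7, 7, 8, 8]
ES = 7 + 7 + 8 + 8 = 30

30


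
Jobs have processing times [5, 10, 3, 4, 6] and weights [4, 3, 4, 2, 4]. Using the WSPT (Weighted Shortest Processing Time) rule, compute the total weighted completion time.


Compute p/w ratios and sort ascending (WSPT): [(3, 4), (5, 4), (6, 4), (4, 2), (10, 3)]
Compute weighted completion times:
  Job (p=3,w=4): C=3, w*C=4*3=12
  Job (p=5,w=4): C=8, w*C=4*8=32
  Job (p=6,w=4): C=14, w*C=4*14=56
  Job (p=4,w=2): C=18, w*C=2*18=36
  Job (p=10,w=3): C=28, w*C=3*28=84
Total weighted completion time = 220

220


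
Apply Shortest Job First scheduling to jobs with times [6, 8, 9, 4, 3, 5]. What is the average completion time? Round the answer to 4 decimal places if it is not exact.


SJF order (ascending): [3, 4, 5, 6, 8, 9]
Completion times:
  Job 1: burst=3, C=3
  Job 2: burst=4, C=7
  Job 3: burst=5, C=12
  Job 4: burst=6, C=18
  Job 5: burst=8, C=26
  Job 6: burst=9, C=35
Average completion = 101/6 = 16.8333

16.8333


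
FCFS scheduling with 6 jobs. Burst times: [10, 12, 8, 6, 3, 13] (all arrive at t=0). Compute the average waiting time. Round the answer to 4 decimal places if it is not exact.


FCFS order (as given): [10, 12, 8, 6, 3, 13]
Waiting times:
  Job 1: wait = 0
  Job 2: wait = 10
  Job 3: wait = 22
  Job 4: wait = 30
  Job 5: wait = 36
  Job 6: wait = 39
Sum of waiting times = 137
Average waiting time = 137/6 = 22.8333

22.8333


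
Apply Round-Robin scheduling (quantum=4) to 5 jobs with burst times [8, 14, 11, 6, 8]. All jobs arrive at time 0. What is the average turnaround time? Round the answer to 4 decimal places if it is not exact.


Time quantum = 4
Execution trace:
  J1 runs 4 units, time = 4
  J2 runs 4 units, time = 8
  J3 runs 4 units, time = 12
  J4 runs 4 units, time = 16
  J5 runs 4 units, time = 20
  J1 runs 4 units, time = 24
  J2 runs 4 units, time = 28
  J3 runs 4 units, time = 32
  J4 runs 2 units, time = 34
  J5 runs 4 units, time = 38
  J2 runs 4 units, time = 42
  J3 runs 3 units, time = 45
  J2 runs 2 units, time = 47
Finish times: [24, 47, 45, 34, 38]
Average turnaround = 188/5 = 37.6

37.6


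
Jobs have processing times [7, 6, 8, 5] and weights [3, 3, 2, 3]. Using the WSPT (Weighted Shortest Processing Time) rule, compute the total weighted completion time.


Compute p/w ratios and sort ascending (WSPT): [(5, 3), (6, 3), (7, 3), (8, 2)]
Compute weighted completion times:
  Job (p=5,w=3): C=5, w*C=3*5=15
  Job (p=6,w=3): C=11, w*C=3*11=33
  Job (p=7,w=3): C=18, w*C=3*18=54
  Job (p=8,w=2): C=26, w*C=2*26=52
Total weighted completion time = 154

154


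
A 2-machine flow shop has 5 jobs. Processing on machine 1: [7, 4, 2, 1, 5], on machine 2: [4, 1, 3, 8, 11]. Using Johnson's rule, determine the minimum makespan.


Apply Johnson's rule:
  Group 1 (a <= b): [(4, 1, 8), (3, 2, 3), (5, 5, 11)]
  Group 2 (a > b): [(1, 7, 4), (2, 4, 1)]
Optimal job order: [4, 3, 5, 1, 2]
Schedule:
  Job 4: M1 done at 1, M2 done at 9
  Job 3: M1 done at 3, M2 done at 12
  Job 5: M1 done at 8, M2 done at 23
  Job 1: M1 done at 15, M2 done at 27
  Job 2: M1 done at 19, M2 done at 28
Makespan = 28

28


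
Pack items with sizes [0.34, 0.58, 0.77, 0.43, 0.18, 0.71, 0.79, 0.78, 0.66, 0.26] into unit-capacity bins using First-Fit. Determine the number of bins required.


Place items sequentially using First-Fit:
  Item 0.34 -> new Bin 1
  Item 0.58 -> Bin 1 (now 0.92)
  Item 0.77 -> new Bin 2
  Item 0.43 -> new Bin 3
  Item 0.18 -> Bin 2 (now 0.95)
  Item 0.71 -> new Bin 4
  Item 0.79 -> new Bin 5
  Item 0.78 -> new Bin 6
  Item 0.66 -> new Bin 7
  Item 0.26 -> Bin 3 (now 0.69)
Total bins used = 7

7


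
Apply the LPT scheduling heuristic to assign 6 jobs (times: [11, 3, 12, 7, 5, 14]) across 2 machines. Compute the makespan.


Sort jobs in decreasing order (LPT): [14, 12, 11, 7, 5, 3]
Assign each job to the least loaded machine:
  Machine 1: jobs [14, 7, 5], load = 26
  Machine 2: jobs [12, 11, 3], load = 26
Makespan = max load = 26

26


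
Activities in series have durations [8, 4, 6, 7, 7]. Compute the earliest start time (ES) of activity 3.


Activity 3 starts after activities 1 through 2 complete.
Predecessor durations: [8, 4]
ES = 8 + 4 = 12

12


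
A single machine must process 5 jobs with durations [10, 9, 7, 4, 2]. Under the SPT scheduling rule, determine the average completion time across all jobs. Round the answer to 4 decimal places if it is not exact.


Sort jobs by processing time (SPT order): [2, 4, 7, 9, 10]
Compute completion times sequentially:
  Job 1: processing = 2, completes at 2
  Job 2: processing = 4, completes at 6
  Job 3: processing = 7, completes at 13
  Job 4: processing = 9, completes at 22
  Job 5: processing = 10, completes at 32
Sum of completion times = 75
Average completion time = 75/5 = 15.0

15.0


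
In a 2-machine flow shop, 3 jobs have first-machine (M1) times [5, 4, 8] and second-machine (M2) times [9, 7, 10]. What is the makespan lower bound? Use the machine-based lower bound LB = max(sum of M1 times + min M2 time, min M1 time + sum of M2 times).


LB1 = sum(M1 times) + min(M2 times) = 17 + 7 = 24
LB2 = min(M1 times) + sum(M2 times) = 4 + 26 = 30
Lower bound = max(LB1, LB2) = max(24, 30) = 30

30


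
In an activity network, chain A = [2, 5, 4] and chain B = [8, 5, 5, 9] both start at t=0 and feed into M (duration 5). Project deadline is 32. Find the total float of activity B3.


Forward pass: ES(B3) = sum of predecessors on chain B = 13
EF = ES + duration = 13 + 5 = 18
Backward pass: LF(M) = deadline = 32; LS(M) = 32 - 5 = 27
LF(B3) = LS(M) - sum(successors on chain B) = 27 - 9 = 18
LS = LF - duration = 18 - 5 = 13
Total float = LS - ES = 13 - 13 = 0

0


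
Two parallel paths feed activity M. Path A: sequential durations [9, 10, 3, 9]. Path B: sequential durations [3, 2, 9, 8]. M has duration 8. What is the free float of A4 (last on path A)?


ES(A4) = sum of predecessors on chain A = 22
EF(A4) = ES + duration = 22 + 9 = 31
Successor of A4 is M. ES(M) = max(sum(A), sum(B)) = max(31, 22) = 31
Free float = ES(successor) - EF(current) = 31 - 31 = 0

0


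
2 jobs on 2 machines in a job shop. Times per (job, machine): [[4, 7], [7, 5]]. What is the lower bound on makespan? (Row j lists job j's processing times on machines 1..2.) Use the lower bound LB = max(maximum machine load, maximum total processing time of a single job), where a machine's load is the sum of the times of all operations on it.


Machine loads:
  Machine 1: 4 + 7 = 11
  Machine 2: 7 + 5 = 12
Max machine load = 12
Job totals:
  Job 1: 11
  Job 2: 12
Max job total = 12
Lower bound = max(12, 12) = 12

12


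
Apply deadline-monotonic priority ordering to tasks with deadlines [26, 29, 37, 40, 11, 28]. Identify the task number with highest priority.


Sort tasks by relative deadline (ascending):
  Task 5: deadline = 11
  Task 1: deadline = 26
  Task 6: deadline = 28
  Task 2: deadline = 29
  Task 3: deadline = 37
  Task 4: deadline = 40
Priority order (highest first): [5, 1, 6, 2, 3, 4]
Highest priority task = 5

5


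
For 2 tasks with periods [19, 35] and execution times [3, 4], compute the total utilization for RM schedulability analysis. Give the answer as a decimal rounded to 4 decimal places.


Compute individual utilizations (exact fractions):
  Task 1: C/T = 3/19 (approx. 0.1579)
  Task 2: C/T = 4/35 (approx. 0.1143)
Total utilization U = 3/19 + 4/35 = 181/665
Rounded to 4 decimal places: U = 0.2722
RM (Liu & Layland) bound for 2 tasks = 0.828427; compare with U = 181/665 (approx. 0.272180)
U <= bound, so schedulable by RM sufficient condition.

0.2722


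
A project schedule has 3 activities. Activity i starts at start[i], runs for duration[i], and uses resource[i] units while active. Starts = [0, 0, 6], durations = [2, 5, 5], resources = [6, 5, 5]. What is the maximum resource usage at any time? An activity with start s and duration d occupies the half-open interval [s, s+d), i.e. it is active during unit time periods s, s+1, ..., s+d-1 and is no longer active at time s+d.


Each activity i is active on [start_i, start_i + duration_i).
Compute total resource usage per time slot:
  t=0: active resources = [6, 5], total = 11
  t=1: active resources = [6, 5], total = 11
  t=2: active resources = [5], total = 5
  t=3: active resources = [5], total = 5
  t=4: active resources = [5], total = 5
  t=5: active resources = [], total = 0
  t=6: active resources = [5], total = 5
  t=7: active resources = [5], total = 5
  t=8: active resources = [5], total = 5
  t=9: active resources = [5], total = 5
  t=10: active resources = [5], total = 5
Peak resource demand = 11

11


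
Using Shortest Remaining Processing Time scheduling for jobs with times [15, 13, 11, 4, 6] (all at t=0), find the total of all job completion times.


Since all jobs arrive at t=0, SRPT equals SPT ordering.
SPT order: [4, 6, 11, 13, 15]
Completion times:
  Job 1: p=4, C=4
  Job 2: p=6, C=10
  Job 3: p=11, C=21
  Job 4: p=13, C=34
  Job 5: p=15, C=49
Total completion time = 4 + 10 + 21 + 34 + 49 = 118

118


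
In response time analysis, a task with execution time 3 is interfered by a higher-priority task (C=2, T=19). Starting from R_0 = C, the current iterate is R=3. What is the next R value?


R_next = C + ceil(R_prev / T_hp) * C_hp
ceil(3 / 19) = ceil(0.1579) = 1
Interference = 1 * 2 = 2
R_next = 3 + 2 = 5

5


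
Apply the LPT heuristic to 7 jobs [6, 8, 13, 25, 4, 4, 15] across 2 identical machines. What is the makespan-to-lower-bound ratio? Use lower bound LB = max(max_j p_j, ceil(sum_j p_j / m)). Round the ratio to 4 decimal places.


LPT order: [25, 15, 13, 8, 6, 4, 4]
Machine loads after assignment: [37, 38]
LPT makespan = 38
Lower bound = max(max_job, ceil(total/2)) = max(25, 38) = 38
Ratio = 38 / 38 = 1.0

1.0


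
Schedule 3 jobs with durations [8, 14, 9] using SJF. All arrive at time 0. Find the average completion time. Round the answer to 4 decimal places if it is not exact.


SJF order (ascending): [8, 9, 14]
Completion times:
  Job 1: burst=8, C=8
  Job 2: burst=9, C=17
  Job 3: burst=14, C=31
Average completion = 56/3 = 18.6667

18.6667


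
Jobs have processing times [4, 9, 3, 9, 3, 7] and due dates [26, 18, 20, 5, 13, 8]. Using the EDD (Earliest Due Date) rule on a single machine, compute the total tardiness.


Sort by due date (EDD order): [(9, 5), (7, 8), (3, 13), (9, 18), (3, 20), (4, 26)]
Compute completion times and tardiness:
  Job 1: p=9, d=5, C=9, tardiness=max(0,9-5)=4
  Job 2: p=7, d=8, C=16, tardiness=max(0,16-8)=8
  Job 3: p=3, d=13, C=19, tardiness=max(0,19-13)=6
  Job 4: p=9, d=18, C=28, tardiness=max(0,28-18)=10
  Job 5: p=3, d=20, C=31, tardiness=max(0,31-20)=11
  Job 6: p=4, d=26, C=35, tardiness=max(0,35-26)=9
Total tardiness = 48

48


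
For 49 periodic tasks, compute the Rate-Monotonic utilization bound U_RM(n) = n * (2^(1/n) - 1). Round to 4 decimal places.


Compute 2^(1/49) = 1.0142463870
Subtract 1: 1.0142463870 - 1 = 0.0142463870
Multiply by n: 49 * 0.0142463870 = 0.6980729630
Round to 4 dp: 0.6981

0.6981


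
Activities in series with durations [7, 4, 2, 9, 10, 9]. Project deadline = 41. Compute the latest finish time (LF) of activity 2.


LF(activity 2) = deadline - sum of successor durations
Successors: activities 3 through 6 with durations [2, 9, 10, 9]
Sum of successor durations = 30
LF = 41 - 30 = 11

11


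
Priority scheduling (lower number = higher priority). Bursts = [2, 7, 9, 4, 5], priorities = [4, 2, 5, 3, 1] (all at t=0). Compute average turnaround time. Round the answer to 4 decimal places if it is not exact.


Sort by priority (ascending = highest first):
Order: [(1, 5), (2, 7), (3, 4), (4, 2), (5, 9)]
Completion times:
  Priority 1, burst=5, C=5
  Priority 2, burst=7, C=12
  Priority 3, burst=4, C=16
  Priority 4, burst=2, C=18
  Priority 5, burst=9, C=27
Average turnaround = 78/5 = 15.6

15.6


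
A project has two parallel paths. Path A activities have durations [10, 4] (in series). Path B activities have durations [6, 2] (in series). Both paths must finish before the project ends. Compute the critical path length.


Path A total = 10 + 4 = 14
Path B total = 6 + 2 = 8
Critical path = longest path = max(14, 8) = 14

14


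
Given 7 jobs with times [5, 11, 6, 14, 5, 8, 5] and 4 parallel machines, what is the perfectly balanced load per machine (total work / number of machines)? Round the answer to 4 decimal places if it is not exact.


Total processing time = 5 + 11 + 6 + 14 + 5 + 8 + 5 = 54
Number of machines = 4
Ideal balanced load = 54 / 4 = 13.5

13.5


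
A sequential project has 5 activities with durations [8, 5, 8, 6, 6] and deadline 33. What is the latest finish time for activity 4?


LF(activity 4) = deadline - sum of successor durations
Successors: activities 5 through 5 with durations [6]
Sum of successor durations = 6
LF = 33 - 6 = 27

27


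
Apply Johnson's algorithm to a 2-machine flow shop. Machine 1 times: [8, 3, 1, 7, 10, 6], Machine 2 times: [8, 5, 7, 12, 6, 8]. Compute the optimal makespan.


Apply Johnson's rule:
  Group 1 (a <= b): [(3, 1, 7), (2, 3, 5), (6, 6, 8), (4, 7, 12), (1, 8, 8)]
  Group 2 (a > b): [(5, 10, 6)]
Optimal job order: [3, 2, 6, 4, 1, 5]
Schedule:
  Job 3: M1 done at 1, M2 done at 8
  Job 2: M1 done at 4, M2 done at 13
  Job 6: M1 done at 10, M2 done at 21
  Job 4: M1 done at 17, M2 done at 33
  Job 1: M1 done at 25, M2 done at 41
  Job 5: M1 done at 35, M2 done at 47
Makespan = 47

47


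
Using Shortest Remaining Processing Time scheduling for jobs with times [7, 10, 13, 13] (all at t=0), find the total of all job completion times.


Since all jobs arrive at t=0, SRPT equals SPT ordering.
SPT order: [7, 10, 13, 13]
Completion times:
  Job 1: p=7, C=7
  Job 2: p=10, C=17
  Job 3: p=13, C=30
  Job 4: p=13, C=43
Total completion time = 7 + 17 + 30 + 43 = 97

97


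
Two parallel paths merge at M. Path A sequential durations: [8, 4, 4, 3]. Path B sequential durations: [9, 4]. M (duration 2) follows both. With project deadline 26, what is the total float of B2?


Forward pass: ES(B2) = sum of predecessors on chain B = 9
EF = ES + duration = 9 + 4 = 13
Backward pass: LF(M) = deadline = 26; LS(M) = 26 - 2 = 24
LF(B2) = LS(M) - sum(successors on chain B) = 24 - 0 = 24
LS = LF - duration = 24 - 4 = 20
Total float = LS - ES = 20 - 9 = 11

11


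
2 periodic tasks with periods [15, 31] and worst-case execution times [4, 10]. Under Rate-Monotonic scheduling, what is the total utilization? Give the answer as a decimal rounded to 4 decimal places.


Compute individual utilizations (exact fractions):
  Task 1: C/T = 4/15 (approx. 0.2667)
  Task 2: C/T = 10/31 (approx. 0.3226)
Total utilization U = 4/15 + 10/31 = 274/465
Rounded to 4 decimal places: U = 0.5892
RM (Liu & Layland) bound for 2 tasks = 0.828427; compare with U = 274/465 (approx. 0.589247)
U <= bound, so schedulable by RM sufficient condition.

0.5892


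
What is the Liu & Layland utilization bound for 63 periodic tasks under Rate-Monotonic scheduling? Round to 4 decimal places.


Compute 2^(1/63) = 1.0110630845
Subtract 1: 1.0110630845 - 1 = 0.0110630845
Multiply by n: 63 * 0.0110630845 = 0.6969743235
Round to 4 dp: 0.6970

0.6970


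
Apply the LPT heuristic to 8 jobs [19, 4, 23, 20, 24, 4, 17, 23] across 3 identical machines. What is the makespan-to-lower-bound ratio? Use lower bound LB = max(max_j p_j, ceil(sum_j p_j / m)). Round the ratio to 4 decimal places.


LPT order: [24, 23, 23, 20, 19, 17, 4, 4]
Machine loads after assignment: [45, 43, 46]
LPT makespan = 46
Lower bound = max(max_job, ceil(total/3)) = max(24, 45) = 45
Ratio = 46 / 45 = 1.0222

1.0222


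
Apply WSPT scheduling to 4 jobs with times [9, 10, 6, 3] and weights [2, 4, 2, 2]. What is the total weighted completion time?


Compute p/w ratios and sort ascending (WSPT): [(3, 2), (10, 4), (6, 2), (9, 2)]
Compute weighted completion times:
  Job (p=3,w=2): C=3, w*C=2*3=6
  Job (p=10,w=4): C=13, w*C=4*13=52
  Job (p=6,w=2): C=19, w*C=2*19=38
  Job (p=9,w=2): C=28, w*C=2*28=56
Total weighted completion time = 152

152


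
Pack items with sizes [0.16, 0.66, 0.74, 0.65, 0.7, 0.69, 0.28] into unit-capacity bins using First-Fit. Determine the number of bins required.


Place items sequentially using First-Fit:
  Item 0.16 -> new Bin 1
  Item 0.66 -> Bin 1 (now 0.82)
  Item 0.74 -> new Bin 2
  Item 0.65 -> new Bin 3
  Item 0.7 -> new Bin 4
  Item 0.69 -> new Bin 5
  Item 0.28 -> Bin 3 (now 0.93)
Total bins used = 5

5


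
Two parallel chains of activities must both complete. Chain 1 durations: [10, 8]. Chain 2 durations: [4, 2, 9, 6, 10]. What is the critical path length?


Path A total = 10 + 8 = 18
Path B total = 4 + 2 + 9 + 6 + 10 = 31
Critical path = longest path = max(18, 31) = 31

31


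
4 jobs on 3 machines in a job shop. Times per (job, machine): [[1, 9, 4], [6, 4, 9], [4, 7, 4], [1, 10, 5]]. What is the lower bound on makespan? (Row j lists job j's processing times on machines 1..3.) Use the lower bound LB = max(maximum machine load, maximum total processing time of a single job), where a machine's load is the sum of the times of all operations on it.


Machine loads:
  Machine 1: 1 + 6 + 4 + 1 = 12
  Machine 2: 9 + 4 + 7 + 10 = 30
  Machine 3: 4 + 9 + 4 + 5 = 22
Max machine load = 30
Job totals:
  Job 1: 14
  Job 2: 19
  Job 3: 15
  Job 4: 16
Max job total = 19
Lower bound = max(30, 19) = 30

30


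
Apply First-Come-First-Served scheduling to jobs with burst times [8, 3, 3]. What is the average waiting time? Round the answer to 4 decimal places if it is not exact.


FCFS order (as given): [8, 3, 3]
Waiting times:
  Job 1: wait = 0
  Job 2: wait = 8
  Job 3: wait = 11
Sum of waiting times = 19
Average waiting time = 19/3 = 6.3333

6.3333


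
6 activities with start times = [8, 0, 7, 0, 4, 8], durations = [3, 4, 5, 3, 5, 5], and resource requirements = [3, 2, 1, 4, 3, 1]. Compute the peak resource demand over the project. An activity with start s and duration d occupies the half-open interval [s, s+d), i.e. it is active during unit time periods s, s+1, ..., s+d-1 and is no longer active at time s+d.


Each activity i is active on [start_i, start_i + duration_i).
Compute total resource usage per time slot:
  t=0: active resources = [2, 4], total = 6
  t=1: active resources = [2, 4], total = 6
  t=2: active resources = [2, 4], total = 6
  t=3: active resources = [2], total = 2
  t=4: active resources = [3], total = 3
  t=5: active resources = [3], total = 3
  t=6: active resources = [3], total = 3
  t=7: active resources = [1, 3], total = 4
  t=8: active resources = [3, 1, 3, 1], total = 8
  t=9: active resources = [3, 1, 1], total = 5
  t=10: active resources = [3, 1, 1], total = 5
  t=11: active resources = [1, 1], total = 2
  t=12: active resources = [1], total = 1
Peak resource demand = 8

8


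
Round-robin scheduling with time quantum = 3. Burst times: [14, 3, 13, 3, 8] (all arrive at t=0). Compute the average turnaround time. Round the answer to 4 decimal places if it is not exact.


Time quantum = 3
Execution trace:
  J1 runs 3 units, time = 3
  J2 runs 3 units, time = 6
  J3 runs 3 units, time = 9
  J4 runs 3 units, time = 12
  J5 runs 3 units, time = 15
  J1 runs 3 units, time = 18
  J3 runs 3 units, time = 21
  J5 runs 3 units, time = 24
  J1 runs 3 units, time = 27
  J3 runs 3 units, time = 30
  J5 runs 2 units, time = 32
  J1 runs 3 units, time = 35
  J3 runs 3 units, time = 38
  J1 runs 2 units, time = 40
  J3 runs 1 units, time = 41
Finish times: [40, 6, 41, 12, 32]
Average turnaround = 131/5 = 26.2

26.2


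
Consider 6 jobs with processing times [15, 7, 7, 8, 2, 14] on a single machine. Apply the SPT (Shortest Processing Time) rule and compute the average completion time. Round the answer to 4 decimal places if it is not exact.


Sort jobs by processing time (SPT order): [2, 7, 7, 8, 14, 15]
Compute completion times sequentially:
  Job 1: processing = 2, completes at 2
  Job 2: processing = 7, completes at 9
  Job 3: processing = 7, completes at 16
  Job 4: processing = 8, completes at 24
  Job 5: processing = 14, completes at 38
  Job 6: processing = 15, completes at 53
Sum of completion times = 142
Average completion time = 142/6 = 23.6667

23.6667


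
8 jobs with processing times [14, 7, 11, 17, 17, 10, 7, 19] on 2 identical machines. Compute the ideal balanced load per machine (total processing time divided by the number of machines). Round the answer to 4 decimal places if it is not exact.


Total processing time = 14 + 7 + 11 + 17 + 17 + 10 + 7 + 19 = 102
Number of machines = 2
Ideal balanced load = 102 / 2 = 51.0

51.0


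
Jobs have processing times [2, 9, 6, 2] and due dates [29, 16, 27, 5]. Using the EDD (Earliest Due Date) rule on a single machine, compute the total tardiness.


Sort by due date (EDD order): [(2, 5), (9, 16), (6, 27), (2, 29)]
Compute completion times and tardiness:
  Job 1: p=2, d=5, C=2, tardiness=max(0,2-5)=0
  Job 2: p=9, d=16, C=11, tardiness=max(0,11-16)=0
  Job 3: p=6, d=27, C=17, tardiness=max(0,17-27)=0
  Job 4: p=2, d=29, C=19, tardiness=max(0,19-29)=0
Total tardiness = 0

0


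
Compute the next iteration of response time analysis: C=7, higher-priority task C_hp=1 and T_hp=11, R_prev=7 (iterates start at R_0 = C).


R_next = C + ceil(R_prev / T_hp) * C_hp
ceil(7 / 11) = ceil(0.6364) = 1
Interference = 1 * 1 = 1
R_next = 7 + 1 = 8

8


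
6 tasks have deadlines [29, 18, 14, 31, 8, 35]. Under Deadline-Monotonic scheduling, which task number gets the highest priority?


Sort tasks by relative deadline (ascending):
  Task 5: deadline = 8
  Task 3: deadline = 14
  Task 2: deadline = 18
  Task 1: deadline = 29
  Task 4: deadline = 31
  Task 6: deadline = 35
Priority order (highest first): [5, 3, 2, 1, 4, 6]
Highest priority task = 5

5


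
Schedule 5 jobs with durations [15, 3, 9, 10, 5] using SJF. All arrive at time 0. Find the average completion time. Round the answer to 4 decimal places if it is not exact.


SJF order (ascending): [3, 5, 9, 10, 15]
Completion times:
  Job 1: burst=3, C=3
  Job 2: burst=5, C=8
  Job 3: burst=9, C=17
  Job 4: burst=10, C=27
  Job 5: burst=15, C=42
Average completion = 97/5 = 19.4

19.4


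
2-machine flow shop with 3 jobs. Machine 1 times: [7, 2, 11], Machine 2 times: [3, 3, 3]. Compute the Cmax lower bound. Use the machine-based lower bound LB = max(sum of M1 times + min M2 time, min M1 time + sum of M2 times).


LB1 = sum(M1 times) + min(M2 times) = 20 + 3 = 23
LB2 = min(M1 times) + sum(M2 times) = 2 + 9 = 11
Lower bound = max(LB1, LB2) = max(23, 11) = 23

23


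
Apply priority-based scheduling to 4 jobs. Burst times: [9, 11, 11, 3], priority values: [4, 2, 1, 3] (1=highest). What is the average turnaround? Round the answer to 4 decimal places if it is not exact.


Sort by priority (ascending = highest first):
Order: [(1, 11), (2, 11), (3, 3), (4, 9)]
Completion times:
  Priority 1, burst=11, C=11
  Priority 2, burst=11, C=22
  Priority 3, burst=3, C=25
  Priority 4, burst=9, C=34
Average turnaround = 92/4 = 23.0

23.0


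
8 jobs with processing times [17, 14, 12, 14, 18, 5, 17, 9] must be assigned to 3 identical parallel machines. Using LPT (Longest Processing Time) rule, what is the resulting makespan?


Sort jobs in decreasing order (LPT): [18, 17, 17, 14, 14, 12, 9, 5]
Assign each job to the least loaded machine:
  Machine 1: jobs [18, 12, 9], load = 39
  Machine 2: jobs [17, 14, 5], load = 36
  Machine 3: jobs [17, 14], load = 31
Makespan = max load = 39

39


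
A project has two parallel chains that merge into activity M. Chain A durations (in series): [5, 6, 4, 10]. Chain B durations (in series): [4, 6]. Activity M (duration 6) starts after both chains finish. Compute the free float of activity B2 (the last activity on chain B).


ES(B2) = sum of predecessors on chain B = 4
EF(B2) = ES + duration = 4 + 6 = 10
Successor of B2 is M. ES(M) = max(sum(A), sum(B)) = max(25, 10) = 25
Free float = ES(successor) - EF(current) = 25 - 10 = 15

15


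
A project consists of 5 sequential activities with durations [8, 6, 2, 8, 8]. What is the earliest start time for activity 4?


Activity 4 starts after activities 1 through 3 complete.
Predecessor durations: [8, 6, 2]
ES = 8 + 6 + 2 = 16

16


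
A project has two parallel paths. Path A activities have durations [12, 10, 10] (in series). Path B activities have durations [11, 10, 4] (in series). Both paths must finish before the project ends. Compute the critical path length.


Path A total = 12 + 10 + 10 = 32
Path B total = 11 + 10 + 4 = 25
Critical path = longest path = max(32, 25) = 32

32


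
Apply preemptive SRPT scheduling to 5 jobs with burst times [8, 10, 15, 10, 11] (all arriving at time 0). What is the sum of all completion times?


Since all jobs arrive at t=0, SRPT equals SPT ordering.
SPT order: [8, 10, 10, 11, 15]
Completion times:
  Job 1: p=8, C=8
  Job 2: p=10, C=18
  Job 3: p=10, C=28
  Job 4: p=11, C=39
  Job 5: p=15, C=54
Total completion time = 8 + 18 + 28 + 39 + 54 = 147

147


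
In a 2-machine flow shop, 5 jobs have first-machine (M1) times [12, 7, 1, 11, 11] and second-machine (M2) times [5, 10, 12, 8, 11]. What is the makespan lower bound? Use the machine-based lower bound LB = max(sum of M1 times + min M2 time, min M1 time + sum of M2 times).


LB1 = sum(M1 times) + min(M2 times) = 42 + 5 = 47
LB2 = min(M1 times) + sum(M2 times) = 1 + 46 = 47
Lower bound = max(LB1, LB2) = max(47, 47) = 47

47


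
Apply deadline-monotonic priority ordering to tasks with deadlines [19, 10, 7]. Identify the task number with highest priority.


Sort tasks by relative deadline (ascending):
  Task 3: deadline = 7
  Task 2: deadline = 10
  Task 1: deadline = 19
Priority order (highest first): [3, 2, 1]
Highest priority task = 3

3


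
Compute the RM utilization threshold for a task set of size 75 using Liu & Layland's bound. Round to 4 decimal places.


Compute 2^(1/75) = 1.0092848012
Subtract 1: 1.0092848012 - 1 = 0.0092848012
Multiply by n: 75 * 0.0092848012 = 0.6963600900
Round to 4 dp: 0.6964

0.6964


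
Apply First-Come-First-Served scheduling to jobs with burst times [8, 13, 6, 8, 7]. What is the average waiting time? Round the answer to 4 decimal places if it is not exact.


FCFS order (as given): [8, 13, 6, 8, 7]
Waiting times:
  Job 1: wait = 0
  Job 2: wait = 8
  Job 3: wait = 21
  Job 4: wait = 27
  Job 5: wait = 35
Sum of waiting times = 91
Average waiting time = 91/5 = 18.2

18.2


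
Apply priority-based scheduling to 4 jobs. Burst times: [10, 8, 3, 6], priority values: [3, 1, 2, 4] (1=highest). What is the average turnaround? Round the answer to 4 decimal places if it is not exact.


Sort by priority (ascending = highest first):
Order: [(1, 8), (2, 3), (3, 10), (4, 6)]
Completion times:
  Priority 1, burst=8, C=8
  Priority 2, burst=3, C=11
  Priority 3, burst=10, C=21
  Priority 4, burst=6, C=27
Average turnaround = 67/4 = 16.75

16.75


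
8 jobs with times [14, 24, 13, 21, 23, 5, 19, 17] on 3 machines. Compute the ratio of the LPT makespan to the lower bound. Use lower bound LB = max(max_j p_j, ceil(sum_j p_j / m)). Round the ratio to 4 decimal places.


LPT order: [24, 23, 21, 19, 17, 14, 13, 5]
Machine loads after assignment: [51, 45, 40]
LPT makespan = 51
Lower bound = max(max_job, ceil(total/3)) = max(24, 46) = 46
Ratio = 51 / 46 = 1.1087

1.1087


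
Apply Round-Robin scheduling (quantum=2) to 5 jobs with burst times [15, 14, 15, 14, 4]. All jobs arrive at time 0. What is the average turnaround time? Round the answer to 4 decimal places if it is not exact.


Time quantum = 2
Execution trace:
  J1 runs 2 units, time = 2
  J2 runs 2 units, time = 4
  J3 runs 2 units, time = 6
  J4 runs 2 units, time = 8
  J5 runs 2 units, time = 10
  J1 runs 2 units, time = 12
  J2 runs 2 units, time = 14
  J3 runs 2 units, time = 16
  J4 runs 2 units, time = 18
  J5 runs 2 units, time = 20
  J1 runs 2 units, time = 22
  J2 runs 2 units, time = 24
  J3 runs 2 units, time = 26
  J4 runs 2 units, time = 28
  J1 runs 2 units, time = 30
  J2 runs 2 units, time = 32
  J3 runs 2 units, time = 34
  J4 runs 2 units, time = 36
  J1 runs 2 units, time = 38
  J2 runs 2 units, time = 40
  J3 runs 2 units, time = 42
  J4 runs 2 units, time = 44
  J1 runs 2 units, time = 46
  J2 runs 2 units, time = 48
  J3 runs 2 units, time = 50
  J4 runs 2 units, time = 52
  J1 runs 2 units, time = 54
  J2 runs 2 units, time = 56
  J3 runs 2 units, time = 58
  J4 runs 2 units, time = 60
  J1 runs 1 units, time = 61
  J3 runs 1 units, time = 62
Finish times: [61, 56, 62, 60, 20]
Average turnaround = 259/5 = 51.8

51.8


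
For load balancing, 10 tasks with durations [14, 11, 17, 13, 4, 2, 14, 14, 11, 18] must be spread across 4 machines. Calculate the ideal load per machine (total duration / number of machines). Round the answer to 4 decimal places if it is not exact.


Total processing time = 14 + 11 + 17 + 13 + 4 + 2 + 14 + 14 + 11 + 18 = 118
Number of machines = 4
Ideal balanced load = 118 / 4 = 29.5

29.5


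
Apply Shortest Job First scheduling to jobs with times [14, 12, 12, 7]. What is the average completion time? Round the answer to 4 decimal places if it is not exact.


SJF order (ascending): [7, 12, 12, 14]
Completion times:
  Job 1: burst=7, C=7
  Job 2: burst=12, C=19
  Job 3: burst=12, C=31
  Job 4: burst=14, C=45
Average completion = 102/4 = 25.5

25.5


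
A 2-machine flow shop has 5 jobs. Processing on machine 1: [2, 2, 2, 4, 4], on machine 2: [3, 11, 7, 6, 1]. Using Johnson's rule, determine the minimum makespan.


Apply Johnson's rule:
  Group 1 (a <= b): [(1, 2, 3), (2, 2, 11), (3, 2, 7), (4, 4, 6)]
  Group 2 (a > b): [(5, 4, 1)]
Optimal job order: [1, 2, 3, 4, 5]
Schedule:
  Job 1: M1 done at 2, M2 done at 5
  Job 2: M1 done at 4, M2 done at 16
  Job 3: M1 done at 6, M2 done at 23
  Job 4: M1 done at 10, M2 done at 29
  Job 5: M1 done at 14, M2 done at 30
Makespan = 30

30


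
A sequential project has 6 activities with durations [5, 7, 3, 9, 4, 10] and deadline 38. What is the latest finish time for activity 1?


LF(activity 1) = deadline - sum of successor durations
Successors: activities 2 through 6 with durations [7, 3, 9, 4, 10]
Sum of successor durations = 33
LF = 38 - 33 = 5

5


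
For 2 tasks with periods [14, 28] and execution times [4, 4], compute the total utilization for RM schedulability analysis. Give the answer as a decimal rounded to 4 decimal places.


Compute individual utilizations (exact fractions):
  Task 1: C/T = 4/14 = 2/7 (approx. 0.2857)
  Task 2: C/T = 4/28 = 1/7 (approx. 0.1429)
Total utilization U = 2/7 + 1/7 = 3/7
Rounded to 4 decimal places: U = 0.4286
RM (Liu & Layland) bound for 2 tasks = 0.828427; compare with U = 3/7 (approx. 0.428571)
U <= bound, so schedulable by RM sufficient condition.

0.4286


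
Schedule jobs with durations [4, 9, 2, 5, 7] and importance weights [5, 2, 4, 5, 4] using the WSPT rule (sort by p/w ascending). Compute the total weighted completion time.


Compute p/w ratios and sort ascending (WSPT): [(2, 4), (4, 5), (5, 5), (7, 4), (9, 2)]
Compute weighted completion times:
  Job (p=2,w=4): C=2, w*C=4*2=8
  Job (p=4,w=5): C=6, w*C=5*6=30
  Job (p=5,w=5): C=11, w*C=5*11=55
  Job (p=7,w=4): C=18, w*C=4*18=72
  Job (p=9,w=2): C=27, w*C=2*27=54
Total weighted completion time = 219

219


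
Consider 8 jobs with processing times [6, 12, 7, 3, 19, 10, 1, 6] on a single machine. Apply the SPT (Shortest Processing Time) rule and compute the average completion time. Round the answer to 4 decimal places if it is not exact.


Sort jobs by processing time (SPT order): [1, 3, 6, 6, 7, 10, 12, 19]
Compute completion times sequentially:
  Job 1: processing = 1, completes at 1
  Job 2: processing = 3, completes at 4
  Job 3: processing = 6, completes at 10
  Job 4: processing = 6, completes at 16
  Job 5: processing = 7, completes at 23
  Job 6: processing = 10, completes at 33
  Job 7: processing = 12, completes at 45
  Job 8: processing = 19, completes at 64
Sum of completion times = 196
Average completion time = 196/8 = 24.5

24.5
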